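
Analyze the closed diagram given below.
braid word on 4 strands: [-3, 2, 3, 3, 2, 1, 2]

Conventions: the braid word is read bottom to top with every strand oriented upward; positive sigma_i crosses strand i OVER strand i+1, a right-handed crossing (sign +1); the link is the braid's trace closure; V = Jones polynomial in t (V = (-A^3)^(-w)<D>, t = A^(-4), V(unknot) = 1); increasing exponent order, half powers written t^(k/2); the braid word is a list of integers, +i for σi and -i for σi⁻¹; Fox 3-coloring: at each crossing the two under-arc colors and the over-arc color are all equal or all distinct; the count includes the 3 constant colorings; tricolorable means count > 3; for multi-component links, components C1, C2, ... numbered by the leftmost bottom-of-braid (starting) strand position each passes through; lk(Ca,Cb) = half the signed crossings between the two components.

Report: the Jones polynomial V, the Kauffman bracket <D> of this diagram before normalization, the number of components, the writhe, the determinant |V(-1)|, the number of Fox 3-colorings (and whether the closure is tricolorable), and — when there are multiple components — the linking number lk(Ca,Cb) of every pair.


V(t) = t - t^2 + 2t^3 - t^4 + t^5 - t^6
bracket: A^-9 - A^-5 + A^-1 - 2A^3 + A^7 - A^11, w = +5
1 component, writhe +5, over 7 crossings
det 7, colorings 3 of 3^7 — not tricolorable
observation: det 7 = |V(-1)|; not divisible by 3, so not tricolorable


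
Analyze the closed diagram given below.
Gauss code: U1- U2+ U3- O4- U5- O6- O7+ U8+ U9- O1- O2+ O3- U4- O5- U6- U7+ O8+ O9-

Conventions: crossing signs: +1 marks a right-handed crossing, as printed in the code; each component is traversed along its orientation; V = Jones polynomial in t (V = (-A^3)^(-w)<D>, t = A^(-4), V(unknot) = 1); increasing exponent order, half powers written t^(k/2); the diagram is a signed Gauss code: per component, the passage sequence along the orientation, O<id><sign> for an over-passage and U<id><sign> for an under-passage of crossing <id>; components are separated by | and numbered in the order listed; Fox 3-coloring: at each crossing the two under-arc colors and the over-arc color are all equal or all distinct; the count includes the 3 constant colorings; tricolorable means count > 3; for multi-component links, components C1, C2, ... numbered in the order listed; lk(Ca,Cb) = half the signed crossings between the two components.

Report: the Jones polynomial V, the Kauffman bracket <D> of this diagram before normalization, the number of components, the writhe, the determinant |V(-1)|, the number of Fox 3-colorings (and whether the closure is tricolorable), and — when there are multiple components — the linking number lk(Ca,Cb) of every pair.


V(t) = -t^-4 + t^-3 + t^-1
bracket: -A^-5 - A^3 + A^7, w = -3
1 component, writhe -3, over 9 crossings
det 3, colorings 9 of 3^9 — tricolorable
observation: w = -3 shifts under R1 moves; the (-A^3)^(3) factor cancels that in V


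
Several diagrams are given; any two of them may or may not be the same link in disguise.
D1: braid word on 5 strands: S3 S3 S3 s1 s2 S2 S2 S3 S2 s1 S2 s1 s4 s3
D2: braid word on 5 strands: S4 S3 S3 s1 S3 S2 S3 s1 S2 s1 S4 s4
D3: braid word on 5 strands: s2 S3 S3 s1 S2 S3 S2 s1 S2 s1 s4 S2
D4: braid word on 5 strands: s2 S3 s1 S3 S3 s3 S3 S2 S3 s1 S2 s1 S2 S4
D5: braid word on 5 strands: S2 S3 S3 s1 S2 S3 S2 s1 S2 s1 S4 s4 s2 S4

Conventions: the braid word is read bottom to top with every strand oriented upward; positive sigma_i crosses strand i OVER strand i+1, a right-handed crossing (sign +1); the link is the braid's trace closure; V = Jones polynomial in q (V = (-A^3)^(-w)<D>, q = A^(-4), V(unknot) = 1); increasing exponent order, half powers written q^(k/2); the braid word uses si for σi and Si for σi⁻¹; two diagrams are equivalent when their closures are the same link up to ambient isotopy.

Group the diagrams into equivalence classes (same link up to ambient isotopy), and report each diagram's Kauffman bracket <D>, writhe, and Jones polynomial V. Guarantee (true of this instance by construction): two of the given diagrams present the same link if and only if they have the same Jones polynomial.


classes: {D1, D2, D3, D4, D5}
V(D1) = -q^-6 + 2q^-5 - 3q^-4 + 4q^-3 - 4q^-2 + 4q^-1 - 2 + 2q - q^2  [14 crossings, <D> = -A^-14 + 2A^-10 - 2A^-6 + 4A^-2 - 4A^2 + 4A^6 - 3A^10 + 2A^14 - A^18, w = -2]
V(D2) = -q^-6 + 2q^-5 - 3q^-4 + 4q^-3 - 4q^-2 + 4q^-1 - 2 + 2q - q^2  (w -4, c 12, <D> = -A^-20 + 2A^-16 - 2A^-12 + 4A^-8 - 4A^-4 + 4 - 3A^4 + 2A^8 - A^12)
V(D3) = -q^-6 + 2q^-5 - 3q^-4 + 4q^-3 - 4q^-2 + 4q^-1 - 2 + 2q - q^2  [12 crossings, <D> = -A^-14 + 2A^-10 - 2A^-6 + 4A^-2 - 4A^2 + 4A^6 - 3A^10 + 2A^14 - A^18, w = -2]
D4 (bracket -A^-20 + 2A^-16 - 2A^-12 + 4A^-8 - 4A^-4 + 4 - 3A^4 + 2A^8 - A^12; 14 crossings at w = -4): V = -q^-6 + 2q^-5 - 3q^-4 + 4q^-3 - 4q^-2 + 4q^-1 - 2 + 2q - q^2
D5 (bracket -A^-20 + 2A^-16 - 2A^-12 + 4A^-8 - 4A^-4 + 4 - 3A^4 + 2A^8 - A^12; 14 crossings at w = -4): V = -q^-6 + 2q^-5 - 3q^-4 + 4q^-3 - 4q^-2 + 4q^-1 - 2 + 2q - q^2
note: all 5 diagrams share one V(q), hence one class


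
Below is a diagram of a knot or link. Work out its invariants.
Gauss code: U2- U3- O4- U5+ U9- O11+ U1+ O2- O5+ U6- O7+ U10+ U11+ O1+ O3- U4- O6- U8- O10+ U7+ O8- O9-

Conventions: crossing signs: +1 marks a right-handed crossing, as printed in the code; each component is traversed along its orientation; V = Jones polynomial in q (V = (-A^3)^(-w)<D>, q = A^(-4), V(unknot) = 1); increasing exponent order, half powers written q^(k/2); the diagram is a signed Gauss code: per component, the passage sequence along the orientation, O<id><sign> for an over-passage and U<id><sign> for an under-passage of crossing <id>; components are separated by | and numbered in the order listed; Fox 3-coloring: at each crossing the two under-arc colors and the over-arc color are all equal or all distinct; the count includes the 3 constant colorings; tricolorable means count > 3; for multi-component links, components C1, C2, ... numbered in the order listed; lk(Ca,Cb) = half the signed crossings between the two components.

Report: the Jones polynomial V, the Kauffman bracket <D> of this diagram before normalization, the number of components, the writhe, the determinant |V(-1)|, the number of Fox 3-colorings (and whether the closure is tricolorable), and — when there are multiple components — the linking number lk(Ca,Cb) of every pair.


V = q^-6 - 3q^-5 + 4q^-4 - 6q^-3 + 8q^-2 - 7q^-1 + 7 - 5q + 3q^2 - q^3
<D> = A^-15 - 3A^-11 + 5A^-7 - 7A^-3 + 7A - 8A^5 + 6A^9 - 4A^13 + 3A^17 - A^21 (w = -1)
1 component over 11 crossings, w = -1
9 Fox colorings among 3^11, |V(-1)| = 45: tricolorable
why: det 45 = |V(-1)|; divisible by 3, so tricolorable


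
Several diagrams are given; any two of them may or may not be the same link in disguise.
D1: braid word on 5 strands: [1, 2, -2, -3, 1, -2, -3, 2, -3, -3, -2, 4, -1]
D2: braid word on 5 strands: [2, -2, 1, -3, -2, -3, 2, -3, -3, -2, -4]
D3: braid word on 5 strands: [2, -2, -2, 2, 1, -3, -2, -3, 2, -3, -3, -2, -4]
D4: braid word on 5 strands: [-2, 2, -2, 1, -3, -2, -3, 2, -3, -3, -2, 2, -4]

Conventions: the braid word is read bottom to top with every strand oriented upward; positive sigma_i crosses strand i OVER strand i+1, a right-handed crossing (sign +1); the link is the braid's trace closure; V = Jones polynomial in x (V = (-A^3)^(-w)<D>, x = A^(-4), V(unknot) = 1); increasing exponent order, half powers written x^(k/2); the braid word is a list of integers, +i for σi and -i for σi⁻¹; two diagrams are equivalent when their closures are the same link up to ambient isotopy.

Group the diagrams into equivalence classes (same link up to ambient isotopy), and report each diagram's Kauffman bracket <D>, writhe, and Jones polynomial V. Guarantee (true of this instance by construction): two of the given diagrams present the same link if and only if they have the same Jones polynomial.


equivalence classes: {D1, D2, D3, D4}
D1 (bracket A^-3 + 2A^5 - A^9 + A^13 - A^17; 13 crossings at w = -3): V = x^(-13/2) - x^(-11/2) + x^(-9/2) - 2x^(-7/2) - x^(-3/2)
D2 (bracket A^-9 + 2A^-1 - A^3 + A^7 - A^11; 11 crossings at w = -5): V = x^(-13/2) - x^(-11/2) + x^(-9/2) - 2x^(-7/2) - x^(-3/2)
D3 (bracket A^-9 + 2A^-1 - A^3 + A^7 - A^11; 13 crossings at w = -5): V = x^(-13/2) - x^(-11/2) + x^(-9/2) - 2x^(-7/2) - x^(-3/2)
V(D4) = x^(-13/2) - x^(-11/2) + x^(-9/2) - 2x^(-7/2) - x^(-3/2)  [13 crossings, <D> = A^-9 + 2A^-1 - A^3 + A^7 - A^11, w = -5]
key observation: all 4 diagrams share one V(x), hence one class


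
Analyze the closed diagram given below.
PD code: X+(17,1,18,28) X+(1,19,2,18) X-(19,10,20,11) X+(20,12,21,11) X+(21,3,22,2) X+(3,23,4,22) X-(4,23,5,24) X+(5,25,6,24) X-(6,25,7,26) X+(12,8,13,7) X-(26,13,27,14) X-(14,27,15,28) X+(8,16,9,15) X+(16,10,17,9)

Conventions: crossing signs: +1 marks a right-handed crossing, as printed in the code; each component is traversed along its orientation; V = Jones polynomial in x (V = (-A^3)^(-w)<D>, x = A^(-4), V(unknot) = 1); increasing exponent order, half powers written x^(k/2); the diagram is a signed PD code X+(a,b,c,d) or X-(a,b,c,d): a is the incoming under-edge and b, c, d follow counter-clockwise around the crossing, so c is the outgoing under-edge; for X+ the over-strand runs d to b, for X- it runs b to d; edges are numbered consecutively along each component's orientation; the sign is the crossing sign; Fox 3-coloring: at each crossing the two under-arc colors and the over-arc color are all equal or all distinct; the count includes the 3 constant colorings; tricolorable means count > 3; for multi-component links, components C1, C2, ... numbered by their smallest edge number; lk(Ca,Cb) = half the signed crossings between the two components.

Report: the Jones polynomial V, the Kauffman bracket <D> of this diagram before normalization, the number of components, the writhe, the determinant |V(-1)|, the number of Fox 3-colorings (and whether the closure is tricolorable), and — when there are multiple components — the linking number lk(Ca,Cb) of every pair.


Jones polynomial: V(x) = 2x - 2x^2 + 3x^3 - 3x^4 + 2x^5 - 2x^6 + x^7
<D> = A^-16 - 2A^-12 + 2A^-8 - 3A^-4 + 3 - 2A^4 + 2A^8; writhe +4
components 1, writhe +4 (14 crossings)
3-colorings: 9 of 3^14, det 15 — tricolorable
note: det 15 = |V(-1)|; divisible by 3, so tricolorable


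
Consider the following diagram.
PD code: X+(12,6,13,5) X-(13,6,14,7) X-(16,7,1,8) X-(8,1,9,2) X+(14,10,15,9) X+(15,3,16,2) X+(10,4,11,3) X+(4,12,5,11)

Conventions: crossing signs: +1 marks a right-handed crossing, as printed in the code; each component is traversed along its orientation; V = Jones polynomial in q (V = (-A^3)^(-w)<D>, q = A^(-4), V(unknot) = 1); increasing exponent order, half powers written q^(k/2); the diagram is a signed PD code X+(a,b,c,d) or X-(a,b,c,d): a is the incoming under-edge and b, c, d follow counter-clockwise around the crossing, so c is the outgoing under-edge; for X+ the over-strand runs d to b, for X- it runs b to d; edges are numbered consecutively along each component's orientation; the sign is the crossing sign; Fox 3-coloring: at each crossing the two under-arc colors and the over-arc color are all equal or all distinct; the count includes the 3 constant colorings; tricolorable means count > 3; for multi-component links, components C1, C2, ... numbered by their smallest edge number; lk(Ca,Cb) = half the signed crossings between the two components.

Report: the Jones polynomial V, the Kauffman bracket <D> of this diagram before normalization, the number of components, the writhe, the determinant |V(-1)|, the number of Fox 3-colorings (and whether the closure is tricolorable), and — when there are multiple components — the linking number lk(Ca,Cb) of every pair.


V = 1
<D> = A^6 (w = +2)
1 component over 8 crossings, w = +2
3 Fox colorings among 3^8, |V(-1)| = 1: not tricolorable
why: det 1 = |V(-1)|; not divisible by 3, so not tricolorable


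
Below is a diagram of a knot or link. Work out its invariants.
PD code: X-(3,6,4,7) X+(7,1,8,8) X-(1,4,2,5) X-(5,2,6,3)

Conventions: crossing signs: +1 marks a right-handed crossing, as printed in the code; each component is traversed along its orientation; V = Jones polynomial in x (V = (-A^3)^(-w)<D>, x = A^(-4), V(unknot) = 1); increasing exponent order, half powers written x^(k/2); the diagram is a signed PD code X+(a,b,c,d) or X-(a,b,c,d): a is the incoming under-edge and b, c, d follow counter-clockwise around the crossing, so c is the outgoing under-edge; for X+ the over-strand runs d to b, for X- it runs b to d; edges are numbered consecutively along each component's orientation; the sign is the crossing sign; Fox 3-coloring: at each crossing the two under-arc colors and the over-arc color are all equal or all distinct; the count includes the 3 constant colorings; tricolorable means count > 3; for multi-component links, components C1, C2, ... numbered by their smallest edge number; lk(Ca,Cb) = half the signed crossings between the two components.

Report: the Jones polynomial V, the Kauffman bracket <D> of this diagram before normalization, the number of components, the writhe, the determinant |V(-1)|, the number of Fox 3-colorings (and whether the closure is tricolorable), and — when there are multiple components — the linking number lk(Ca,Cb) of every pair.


V = -x^-4 + x^-3 + x^-1
<D> = A^-2 + A^6 - A^10 (w = -2)
1 component over 4 crossings, w = -2
9 Fox colorings among 3^4, |V(-1)| = 3: tricolorable
why: |V(-1)| = 3: so tricolorable, since 3 divides 3


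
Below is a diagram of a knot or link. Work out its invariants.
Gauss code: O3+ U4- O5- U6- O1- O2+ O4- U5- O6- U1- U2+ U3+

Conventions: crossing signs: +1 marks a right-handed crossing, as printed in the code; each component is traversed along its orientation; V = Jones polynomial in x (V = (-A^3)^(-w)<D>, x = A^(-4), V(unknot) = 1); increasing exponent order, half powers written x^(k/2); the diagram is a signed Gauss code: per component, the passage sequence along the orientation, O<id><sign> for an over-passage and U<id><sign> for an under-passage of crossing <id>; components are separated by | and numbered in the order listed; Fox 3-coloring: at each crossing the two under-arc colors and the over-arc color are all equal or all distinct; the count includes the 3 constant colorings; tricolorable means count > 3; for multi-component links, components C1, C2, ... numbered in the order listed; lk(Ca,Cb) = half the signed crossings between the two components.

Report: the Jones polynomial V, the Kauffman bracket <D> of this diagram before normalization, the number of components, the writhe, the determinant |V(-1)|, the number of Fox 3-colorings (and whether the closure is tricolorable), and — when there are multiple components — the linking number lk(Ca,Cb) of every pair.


V(x) = -x^-4 + x^-3 + x^-1
bracket: A^-2 + A^6 - A^10, w = -2
1 component, writhe -2, over 6 crossings
det 3, colorings 9 of 3^6 — tricolorable
observation: |V(-1)| = 3: so tricolorable, since 3 divides 3


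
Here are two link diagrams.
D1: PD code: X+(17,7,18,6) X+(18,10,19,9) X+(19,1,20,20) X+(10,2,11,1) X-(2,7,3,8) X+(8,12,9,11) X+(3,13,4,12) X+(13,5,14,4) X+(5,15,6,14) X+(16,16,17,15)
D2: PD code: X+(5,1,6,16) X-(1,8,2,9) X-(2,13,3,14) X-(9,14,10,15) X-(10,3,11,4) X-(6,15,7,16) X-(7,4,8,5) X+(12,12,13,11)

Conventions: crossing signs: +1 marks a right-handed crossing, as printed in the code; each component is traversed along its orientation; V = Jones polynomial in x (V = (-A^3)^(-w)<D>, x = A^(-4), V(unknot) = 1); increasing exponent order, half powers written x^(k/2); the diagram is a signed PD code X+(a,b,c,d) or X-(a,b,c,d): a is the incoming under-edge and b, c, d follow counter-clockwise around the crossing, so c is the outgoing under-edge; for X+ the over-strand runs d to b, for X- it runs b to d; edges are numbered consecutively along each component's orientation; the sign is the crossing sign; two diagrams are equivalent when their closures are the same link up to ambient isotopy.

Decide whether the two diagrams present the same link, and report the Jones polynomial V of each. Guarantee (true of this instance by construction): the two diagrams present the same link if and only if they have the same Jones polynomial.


equivalent: no
V(D1) = x^2 - x^3 + 3x^4 - 3x^5 + 3x^6 - 3x^7 + 2x^8 - x^9  (w +8, c 10, <D> = -A^-12 + 2A^-8 - 3A^-4 + 3 - 3A^4 + 3A^8 - A^12 + A^16)
V(D2) = -x^-4 + x^-3 + x^-1  [8 crossings, <D> = A^-8 + 1 - A^4, w = -4]
key observation: V(x) takes 2 values over 2 diagrams, fixing the grouping


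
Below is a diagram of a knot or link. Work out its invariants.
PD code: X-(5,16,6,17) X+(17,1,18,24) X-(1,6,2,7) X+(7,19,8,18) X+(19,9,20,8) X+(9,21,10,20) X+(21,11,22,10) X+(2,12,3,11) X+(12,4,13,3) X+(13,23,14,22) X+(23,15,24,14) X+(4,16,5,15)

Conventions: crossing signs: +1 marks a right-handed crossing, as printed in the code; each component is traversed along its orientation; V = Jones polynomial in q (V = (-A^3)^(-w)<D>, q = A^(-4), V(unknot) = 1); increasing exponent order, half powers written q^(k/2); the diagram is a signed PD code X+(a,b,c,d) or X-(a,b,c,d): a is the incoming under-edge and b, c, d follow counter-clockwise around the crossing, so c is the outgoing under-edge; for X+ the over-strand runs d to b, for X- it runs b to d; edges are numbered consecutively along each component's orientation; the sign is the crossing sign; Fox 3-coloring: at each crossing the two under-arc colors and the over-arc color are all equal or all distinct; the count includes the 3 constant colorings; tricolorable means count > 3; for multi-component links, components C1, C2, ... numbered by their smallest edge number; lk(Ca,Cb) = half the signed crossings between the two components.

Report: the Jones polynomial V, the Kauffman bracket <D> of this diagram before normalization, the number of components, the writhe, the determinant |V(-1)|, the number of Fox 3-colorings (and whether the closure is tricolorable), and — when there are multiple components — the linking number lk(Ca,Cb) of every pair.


V = q^3 - q^4 + 3q^5 - 4q^6 + 5q^7 - 5q^8 + 5q^9 - 4q^10 + 2q^11 - q^12
<D> = -A^-24 + 2A^-20 - 4A^-16 + 5A^-12 - 5A^-8 + 5A^-4 - 4 + 3A^4 - A^8 + A^12 (w = +8)
1 component over 12 crossings, w = +8
3 Fox colorings among 3^12, |V(-1)| = 31: not tricolorable
why: the span of V is 9, forcing >= 9 crossings in any diagram


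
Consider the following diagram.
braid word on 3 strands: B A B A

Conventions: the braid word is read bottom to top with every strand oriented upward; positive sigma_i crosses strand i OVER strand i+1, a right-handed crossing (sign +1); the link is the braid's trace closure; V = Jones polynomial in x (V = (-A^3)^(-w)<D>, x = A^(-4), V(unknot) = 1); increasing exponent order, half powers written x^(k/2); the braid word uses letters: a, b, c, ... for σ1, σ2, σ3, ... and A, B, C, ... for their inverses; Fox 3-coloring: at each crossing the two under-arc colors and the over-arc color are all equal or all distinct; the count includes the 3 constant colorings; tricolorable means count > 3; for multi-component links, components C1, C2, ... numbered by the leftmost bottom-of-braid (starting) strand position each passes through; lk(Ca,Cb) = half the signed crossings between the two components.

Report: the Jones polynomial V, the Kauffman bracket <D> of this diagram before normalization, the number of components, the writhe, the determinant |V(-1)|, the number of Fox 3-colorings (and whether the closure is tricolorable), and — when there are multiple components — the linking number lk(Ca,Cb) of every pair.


V(x) = -x^-4 + x^-3 + x^-1
bracket: A^-8 + 1 - A^4, w = -4
1 component, writhe -4, over 4 crossings
det 3, colorings 9 of 3^4 — tricolorable
observation: w = -4 shifts under R1 moves; the (-A^3)^(4) factor cancels that in V


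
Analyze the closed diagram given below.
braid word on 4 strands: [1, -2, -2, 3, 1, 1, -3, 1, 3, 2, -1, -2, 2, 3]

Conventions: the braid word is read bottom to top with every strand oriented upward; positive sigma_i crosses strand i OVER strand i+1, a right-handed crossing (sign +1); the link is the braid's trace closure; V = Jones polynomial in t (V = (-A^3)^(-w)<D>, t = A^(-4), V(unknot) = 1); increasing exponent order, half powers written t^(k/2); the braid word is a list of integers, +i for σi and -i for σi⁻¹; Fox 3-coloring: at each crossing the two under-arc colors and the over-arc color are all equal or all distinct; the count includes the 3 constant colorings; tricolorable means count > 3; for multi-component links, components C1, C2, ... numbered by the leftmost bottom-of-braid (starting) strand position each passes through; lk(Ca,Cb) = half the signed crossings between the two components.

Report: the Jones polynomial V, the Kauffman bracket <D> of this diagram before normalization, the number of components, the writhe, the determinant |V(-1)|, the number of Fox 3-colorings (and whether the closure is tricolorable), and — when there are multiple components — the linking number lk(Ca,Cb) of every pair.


Jones polynomial: V(t) = -t^(1/2) - t^(3/2) - t^(5/2) + t^(9/2)
<D> = A^-6 - A^2 - A^6 - A^10; writhe +4
components 2, writhe +4 (14 crossings)
linking number lk(C1,C2) = 0
3-colorings: 27 of 3^14, det 0 — tricolorable
note: span 4 respects span(V) <= c + mu - 1 = 15 for this 2-component diagram


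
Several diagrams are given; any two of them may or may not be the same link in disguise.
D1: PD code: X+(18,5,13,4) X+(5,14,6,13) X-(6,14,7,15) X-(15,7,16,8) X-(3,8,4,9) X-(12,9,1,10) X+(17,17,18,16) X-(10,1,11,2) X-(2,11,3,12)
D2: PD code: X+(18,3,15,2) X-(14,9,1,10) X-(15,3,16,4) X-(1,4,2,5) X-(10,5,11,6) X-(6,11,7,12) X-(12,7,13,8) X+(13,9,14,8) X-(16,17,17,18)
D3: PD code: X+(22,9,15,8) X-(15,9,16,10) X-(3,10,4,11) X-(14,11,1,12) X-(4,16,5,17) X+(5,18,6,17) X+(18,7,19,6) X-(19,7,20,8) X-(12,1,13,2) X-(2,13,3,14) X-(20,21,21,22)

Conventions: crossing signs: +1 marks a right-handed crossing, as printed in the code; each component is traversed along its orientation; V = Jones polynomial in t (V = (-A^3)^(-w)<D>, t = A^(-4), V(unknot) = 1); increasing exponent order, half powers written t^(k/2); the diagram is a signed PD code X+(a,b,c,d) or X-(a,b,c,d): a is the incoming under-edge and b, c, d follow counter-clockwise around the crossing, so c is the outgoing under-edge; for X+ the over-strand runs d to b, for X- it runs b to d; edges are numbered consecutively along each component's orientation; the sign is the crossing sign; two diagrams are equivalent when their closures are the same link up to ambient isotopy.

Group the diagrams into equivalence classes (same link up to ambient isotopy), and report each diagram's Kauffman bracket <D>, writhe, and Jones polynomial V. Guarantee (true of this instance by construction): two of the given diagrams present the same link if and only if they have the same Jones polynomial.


classes: {D1, D2, D3}
V(D1) = t^(-9/2) - t^(-5/2) - t^(-3/2) - t^(-1/2)  [9 crossings, <D> = A^-7 + A^-3 + A - A^9, w = -3]
V(D2) = t^(-9/2) - t^(-5/2) - t^(-3/2) - t^(-1/2)  [9 crossings, <D> = A^-13 + A^-9 + A^-5 - A^3, w = -5]
D3 (bracket A^-13 + A^-9 + A^-5 - A^3; 11 crossings at w = -5): V = t^(-9/2) - t^(-5/2) - t^(-3/2) - t^(-1/2)
note: all 3 diagrams share one V(t), hence one class


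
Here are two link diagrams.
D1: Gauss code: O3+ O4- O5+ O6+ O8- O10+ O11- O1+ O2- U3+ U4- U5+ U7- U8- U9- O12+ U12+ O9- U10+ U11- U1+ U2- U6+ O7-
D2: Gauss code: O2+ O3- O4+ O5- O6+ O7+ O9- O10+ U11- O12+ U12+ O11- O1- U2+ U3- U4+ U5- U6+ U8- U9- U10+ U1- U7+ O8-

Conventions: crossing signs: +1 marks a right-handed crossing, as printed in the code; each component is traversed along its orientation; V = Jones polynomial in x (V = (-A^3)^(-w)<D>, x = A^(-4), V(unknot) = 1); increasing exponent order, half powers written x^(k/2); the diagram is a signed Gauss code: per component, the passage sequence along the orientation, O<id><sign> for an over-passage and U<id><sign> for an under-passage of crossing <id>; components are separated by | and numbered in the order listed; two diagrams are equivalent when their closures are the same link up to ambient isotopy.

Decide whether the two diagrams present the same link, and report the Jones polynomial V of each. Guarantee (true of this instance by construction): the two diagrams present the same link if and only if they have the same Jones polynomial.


equivalent: yes
D1 (bracket 1; 12 crossings at w = 0): V = 1
V(D2) = 1  (w 0, c 12, <D> = 1)
key observation: all 2 diagrams share one V(x), hence one class


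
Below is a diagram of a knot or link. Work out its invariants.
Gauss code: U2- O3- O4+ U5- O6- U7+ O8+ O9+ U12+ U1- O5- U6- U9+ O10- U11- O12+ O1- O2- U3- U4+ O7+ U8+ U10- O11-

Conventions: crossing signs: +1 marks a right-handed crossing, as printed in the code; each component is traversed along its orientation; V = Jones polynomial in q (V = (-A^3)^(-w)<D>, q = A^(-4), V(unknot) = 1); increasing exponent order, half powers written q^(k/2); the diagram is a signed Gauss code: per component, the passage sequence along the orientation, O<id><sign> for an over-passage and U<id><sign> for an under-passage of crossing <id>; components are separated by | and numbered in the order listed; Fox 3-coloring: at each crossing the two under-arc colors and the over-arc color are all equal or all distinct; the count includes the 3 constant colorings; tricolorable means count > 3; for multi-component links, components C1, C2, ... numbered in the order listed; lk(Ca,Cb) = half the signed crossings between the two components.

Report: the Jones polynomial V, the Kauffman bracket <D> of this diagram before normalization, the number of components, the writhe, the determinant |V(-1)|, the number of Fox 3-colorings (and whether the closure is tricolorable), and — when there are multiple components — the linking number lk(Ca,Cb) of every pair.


V = q^-5 - 2q^-4 + 2q^-3 - 2q^-2 + 2q^-1 - 1 + q
<D> = A^-10 - A^-6 + 2A^-2 - 2A^2 + 2A^6 - 2A^10 + A^14 (w = -2)
1 component over 12 crossings, w = -2
3 Fox colorings among 3^12, |V(-1)| = 11: not tricolorable
why: |V(-1)| = 11: so not tricolorable, since 3 does not divide 11


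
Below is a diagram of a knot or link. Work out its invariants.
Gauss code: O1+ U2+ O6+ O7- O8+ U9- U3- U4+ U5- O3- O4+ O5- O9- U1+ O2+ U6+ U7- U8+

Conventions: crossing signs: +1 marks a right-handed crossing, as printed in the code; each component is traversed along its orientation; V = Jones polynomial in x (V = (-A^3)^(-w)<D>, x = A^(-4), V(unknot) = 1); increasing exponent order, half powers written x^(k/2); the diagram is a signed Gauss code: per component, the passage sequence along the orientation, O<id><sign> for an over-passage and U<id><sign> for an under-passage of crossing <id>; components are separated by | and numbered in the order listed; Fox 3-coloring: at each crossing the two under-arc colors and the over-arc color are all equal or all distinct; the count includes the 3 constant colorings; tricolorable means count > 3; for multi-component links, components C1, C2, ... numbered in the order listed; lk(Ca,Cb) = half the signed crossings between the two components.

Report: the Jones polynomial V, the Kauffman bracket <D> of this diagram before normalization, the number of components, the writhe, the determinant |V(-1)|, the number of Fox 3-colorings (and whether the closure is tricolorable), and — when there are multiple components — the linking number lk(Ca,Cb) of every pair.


V = x + x^3 - x^4
<D> = A^-13 - A^-9 - A^-1 (w = +1)
1 component over 9 crossings, w = +1
9 Fox colorings among 3^9, |V(-1)| = 3: tricolorable
why: V spans 3 powers of x: at least 3 crossings in any diagram


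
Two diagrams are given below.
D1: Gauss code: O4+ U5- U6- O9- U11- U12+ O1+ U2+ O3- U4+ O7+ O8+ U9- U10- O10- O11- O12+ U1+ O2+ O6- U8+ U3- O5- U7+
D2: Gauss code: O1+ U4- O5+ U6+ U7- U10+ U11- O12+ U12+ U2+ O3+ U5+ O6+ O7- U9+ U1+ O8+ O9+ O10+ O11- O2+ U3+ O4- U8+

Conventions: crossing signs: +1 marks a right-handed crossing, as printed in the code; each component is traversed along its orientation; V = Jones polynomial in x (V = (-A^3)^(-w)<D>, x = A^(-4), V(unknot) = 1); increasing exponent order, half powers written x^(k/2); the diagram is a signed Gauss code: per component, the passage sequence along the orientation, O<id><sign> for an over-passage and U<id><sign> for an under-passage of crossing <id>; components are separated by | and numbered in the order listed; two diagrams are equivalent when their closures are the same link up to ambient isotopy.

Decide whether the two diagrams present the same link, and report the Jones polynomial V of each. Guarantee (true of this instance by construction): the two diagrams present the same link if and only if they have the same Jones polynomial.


equivalent: no
D1 (bracket A^-8 - A^-4 + 1 - A^4 + A^8; 12 crossings at w = 0): V = x^-2 - x^-1 + 1 - x + x^2
V(D2) = x - x^2 + 2x^3 - x^4 + x^5 - x^6  (w +6, c 12, <D> = -A^-6 + A^-2 - A^2 + 2A^6 - A^10 + A^14)
key observation: comparing 2 Jones polynomials yields 2 groups


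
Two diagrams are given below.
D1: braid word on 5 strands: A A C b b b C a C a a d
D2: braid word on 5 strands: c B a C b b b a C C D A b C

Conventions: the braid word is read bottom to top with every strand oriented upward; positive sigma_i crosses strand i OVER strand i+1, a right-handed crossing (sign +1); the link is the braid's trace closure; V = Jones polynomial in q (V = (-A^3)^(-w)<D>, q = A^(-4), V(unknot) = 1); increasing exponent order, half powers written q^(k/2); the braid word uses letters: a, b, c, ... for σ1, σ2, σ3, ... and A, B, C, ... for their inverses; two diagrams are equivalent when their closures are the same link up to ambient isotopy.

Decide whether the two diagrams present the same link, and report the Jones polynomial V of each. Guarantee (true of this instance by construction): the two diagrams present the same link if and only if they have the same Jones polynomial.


equivalent: yes
D1 (bracket -A^-6 + A^-2 - A^2 + 3A^6 - A^10 + A^14 - A^18; 12 crossings at w = +2): V = -q^-3 + q^-2 - q^-1 + 3 - q + q^2 - q^3
V(D2) = -q^-3 + q^-2 - q^-1 + 3 - q + q^2 - q^3  [14 crossings, <D> = -A^-12 + A^-8 - A^-4 + 3 - A^4 + A^8 - A^12, w = 0]
observation: from 12 to 14 crossings by R-moves: one link, two diagrams


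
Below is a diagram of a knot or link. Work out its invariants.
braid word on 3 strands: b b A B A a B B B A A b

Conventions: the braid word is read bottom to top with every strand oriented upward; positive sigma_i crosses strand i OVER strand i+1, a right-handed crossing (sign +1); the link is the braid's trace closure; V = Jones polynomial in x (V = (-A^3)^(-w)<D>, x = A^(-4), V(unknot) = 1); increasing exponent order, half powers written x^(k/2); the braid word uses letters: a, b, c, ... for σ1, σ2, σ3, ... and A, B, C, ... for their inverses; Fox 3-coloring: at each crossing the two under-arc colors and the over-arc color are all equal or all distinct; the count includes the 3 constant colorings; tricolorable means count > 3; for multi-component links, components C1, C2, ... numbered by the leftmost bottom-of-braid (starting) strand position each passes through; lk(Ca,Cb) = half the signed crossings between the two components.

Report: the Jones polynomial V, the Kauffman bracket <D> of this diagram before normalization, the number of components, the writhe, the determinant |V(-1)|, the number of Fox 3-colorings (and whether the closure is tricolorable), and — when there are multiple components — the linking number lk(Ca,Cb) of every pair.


V(x) = -x^-8 + 2x^-7 - 3x^-6 + 4x^-5 - 5x^-4 + 5x^-3 - 3x^-2 + 3x^-1 - 1
bracket: -A^-12 + 3A^-8 - 3A^-4 + 5 - 5A^4 + 4A^8 - 3A^12 + 2A^16 - A^20, w = -4
1 component, writhe -4, over 12 crossings
det 27, colorings 9 of 3^12 — tricolorable
observation: inverse pairs cancel, leaving σ2 σ2 σ1⁻¹ σ2⁻¹ σ2⁻¹ σ2⁻¹ σ2⁻¹ σ1⁻¹ σ1⁻¹ σ2


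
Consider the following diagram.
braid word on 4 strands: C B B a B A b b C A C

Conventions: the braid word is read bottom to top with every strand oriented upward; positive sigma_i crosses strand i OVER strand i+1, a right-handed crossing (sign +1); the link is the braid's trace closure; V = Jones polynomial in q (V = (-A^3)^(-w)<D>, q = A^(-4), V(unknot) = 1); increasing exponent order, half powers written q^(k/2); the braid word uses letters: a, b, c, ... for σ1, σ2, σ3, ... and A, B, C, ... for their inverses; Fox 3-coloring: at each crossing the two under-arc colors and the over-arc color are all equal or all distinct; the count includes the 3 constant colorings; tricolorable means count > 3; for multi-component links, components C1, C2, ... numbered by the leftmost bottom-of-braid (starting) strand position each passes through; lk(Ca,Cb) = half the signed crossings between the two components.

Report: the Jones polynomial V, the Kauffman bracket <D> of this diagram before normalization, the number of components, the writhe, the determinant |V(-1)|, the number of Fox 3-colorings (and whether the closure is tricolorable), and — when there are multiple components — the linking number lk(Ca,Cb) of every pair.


Jones polynomial: V(q) = q^-9 - 2q^-8 + 2q^-7 - 4q^-6 + 4q^-5 - 4q^-4 + 5q^-3 - 2q^-2 + 2q^-1 - 1
<D> = A^-15 - 2A^-11 + 2A^-7 - 5A^-3 + 4A - 4A^5 + 4A^9 - 2A^13 + 2A^17 - A^21; writhe -5
components 1, writhe -5 (11 crossings)
3-colorings: 27 of 3^11, det 27 — tricolorable
note: w = -5 shifts under R1 moves; the (-A^3)^(5) factor cancels that in V


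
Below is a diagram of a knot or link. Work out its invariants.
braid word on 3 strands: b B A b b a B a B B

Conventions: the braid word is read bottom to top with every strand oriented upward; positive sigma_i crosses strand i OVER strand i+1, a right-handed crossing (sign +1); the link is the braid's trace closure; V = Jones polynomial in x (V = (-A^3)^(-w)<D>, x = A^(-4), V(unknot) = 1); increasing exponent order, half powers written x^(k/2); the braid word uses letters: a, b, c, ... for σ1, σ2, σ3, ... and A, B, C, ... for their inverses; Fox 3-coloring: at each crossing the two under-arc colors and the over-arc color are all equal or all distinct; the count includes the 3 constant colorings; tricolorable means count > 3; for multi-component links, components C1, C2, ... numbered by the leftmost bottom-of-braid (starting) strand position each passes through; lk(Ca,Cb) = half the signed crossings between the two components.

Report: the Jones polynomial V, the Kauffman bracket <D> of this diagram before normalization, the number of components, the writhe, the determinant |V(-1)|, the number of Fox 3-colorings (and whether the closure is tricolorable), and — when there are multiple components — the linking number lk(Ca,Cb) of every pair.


Jones polynomial: V(x) = -x^-3 + 2x^-2 - 2x^-1 + 3 - 2x + 2x^2 - x^3
<D> = -A^-12 + 2A^-8 - 2A^-4 + 3 - 2A^4 + 2A^8 - A^12; writhe 0
components 1, writhe 0 (10 crossings)
3-colorings: 3 of 3^10, det 13 — not tricolorable
note: the span of V is 6, forcing >= 6 crossings in any diagram


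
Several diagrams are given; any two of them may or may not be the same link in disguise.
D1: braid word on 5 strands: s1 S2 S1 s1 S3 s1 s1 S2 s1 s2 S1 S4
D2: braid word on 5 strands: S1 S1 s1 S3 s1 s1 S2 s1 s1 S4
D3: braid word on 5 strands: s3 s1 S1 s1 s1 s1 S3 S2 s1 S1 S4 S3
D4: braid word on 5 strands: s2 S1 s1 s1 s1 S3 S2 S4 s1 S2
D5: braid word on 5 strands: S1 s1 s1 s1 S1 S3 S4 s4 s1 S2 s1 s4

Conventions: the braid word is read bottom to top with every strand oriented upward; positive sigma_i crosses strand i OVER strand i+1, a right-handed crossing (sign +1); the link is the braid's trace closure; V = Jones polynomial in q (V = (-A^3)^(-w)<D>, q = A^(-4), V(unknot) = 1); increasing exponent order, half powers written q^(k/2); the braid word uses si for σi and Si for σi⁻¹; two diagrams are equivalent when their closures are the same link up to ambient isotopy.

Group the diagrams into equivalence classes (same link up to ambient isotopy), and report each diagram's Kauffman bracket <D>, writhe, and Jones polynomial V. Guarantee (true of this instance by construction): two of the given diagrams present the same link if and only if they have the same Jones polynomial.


equivalence classes: {D1, D2, D3, D4, D5}
D1 (bracket -A^-16 + A^-12 + A^-4; 12 crossings at w = 0): V = q + q^3 - q^4
D2 (bracket -A^-16 + A^-12 + A^-4; 10 crossings at w = 0): V = q + q^3 - q^4
V(D3) = q + q^3 - q^4  (w 0, c 12, <D> = -A^-16 + A^-12 + A^-4)
D4 (bracket -A^-16 + A^-12 + A^-4; 10 crossings at w = 0): V = q + q^3 - q^4
V(D5) = q + q^3 - q^4  (w +2, c 12, <D> = -A^-10 + A^-6 + A^2)
key observation: one V(q) for all 5 diagrams — one class (guaranteed)


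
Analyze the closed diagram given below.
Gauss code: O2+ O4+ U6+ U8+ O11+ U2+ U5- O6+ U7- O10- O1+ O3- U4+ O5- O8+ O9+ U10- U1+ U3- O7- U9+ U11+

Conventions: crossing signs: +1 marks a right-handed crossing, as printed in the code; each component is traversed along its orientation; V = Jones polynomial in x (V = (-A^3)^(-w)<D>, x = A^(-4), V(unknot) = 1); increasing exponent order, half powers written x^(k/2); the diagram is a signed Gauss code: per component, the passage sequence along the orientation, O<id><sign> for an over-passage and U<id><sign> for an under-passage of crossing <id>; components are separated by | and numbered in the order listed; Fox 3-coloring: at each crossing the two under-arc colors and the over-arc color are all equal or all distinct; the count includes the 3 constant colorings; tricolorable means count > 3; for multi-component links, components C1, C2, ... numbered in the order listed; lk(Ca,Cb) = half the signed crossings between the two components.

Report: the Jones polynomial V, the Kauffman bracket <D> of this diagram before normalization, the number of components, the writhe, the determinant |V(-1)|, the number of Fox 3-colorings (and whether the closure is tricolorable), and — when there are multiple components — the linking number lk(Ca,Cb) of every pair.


V = x^-1 - 2 + 3x - 3x^2 + 4x^3 - 3x^4 + 2x^5 - x^6
<D> = A^-15 - 2A^-11 + 3A^-7 - 4A^-3 + 3A - 3A^5 + 2A^9 - A^13 (w = +3)
1 component over 11 crossings, w = +3
3 Fox colorings among 3^11, |V(-1)| = 19: not tricolorable
why: w = +3 shifts under R1 moves; the (-A^3)^(-3) factor cancels that in V


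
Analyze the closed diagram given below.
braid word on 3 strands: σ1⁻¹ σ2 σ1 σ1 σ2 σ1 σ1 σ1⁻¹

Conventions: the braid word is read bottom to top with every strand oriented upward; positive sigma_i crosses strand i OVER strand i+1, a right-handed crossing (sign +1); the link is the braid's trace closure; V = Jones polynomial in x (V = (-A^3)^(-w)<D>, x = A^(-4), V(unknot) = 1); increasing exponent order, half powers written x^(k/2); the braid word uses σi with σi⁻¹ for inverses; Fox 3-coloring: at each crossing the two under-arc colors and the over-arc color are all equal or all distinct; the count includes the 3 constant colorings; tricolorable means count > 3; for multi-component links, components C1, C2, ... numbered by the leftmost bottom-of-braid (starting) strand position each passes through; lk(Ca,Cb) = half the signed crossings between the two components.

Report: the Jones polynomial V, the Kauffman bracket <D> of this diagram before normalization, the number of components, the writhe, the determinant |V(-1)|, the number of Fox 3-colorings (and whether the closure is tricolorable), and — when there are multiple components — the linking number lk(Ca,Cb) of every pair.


V = x + 2x^3 + x^5
<D> = A^-8 + 2 + A^8 (w = +4)
3 components over 8 crossings, w = +4
lk(C1,C2): 0
lk(C1,C3) = +1
linking number lk(C2,C3) = +1
3 Fox colorings among 3^8, |V(-1)| = 4: not tricolorable
why: |V(-1)| = 4: so not tricolorable, since 3 does not divide 4


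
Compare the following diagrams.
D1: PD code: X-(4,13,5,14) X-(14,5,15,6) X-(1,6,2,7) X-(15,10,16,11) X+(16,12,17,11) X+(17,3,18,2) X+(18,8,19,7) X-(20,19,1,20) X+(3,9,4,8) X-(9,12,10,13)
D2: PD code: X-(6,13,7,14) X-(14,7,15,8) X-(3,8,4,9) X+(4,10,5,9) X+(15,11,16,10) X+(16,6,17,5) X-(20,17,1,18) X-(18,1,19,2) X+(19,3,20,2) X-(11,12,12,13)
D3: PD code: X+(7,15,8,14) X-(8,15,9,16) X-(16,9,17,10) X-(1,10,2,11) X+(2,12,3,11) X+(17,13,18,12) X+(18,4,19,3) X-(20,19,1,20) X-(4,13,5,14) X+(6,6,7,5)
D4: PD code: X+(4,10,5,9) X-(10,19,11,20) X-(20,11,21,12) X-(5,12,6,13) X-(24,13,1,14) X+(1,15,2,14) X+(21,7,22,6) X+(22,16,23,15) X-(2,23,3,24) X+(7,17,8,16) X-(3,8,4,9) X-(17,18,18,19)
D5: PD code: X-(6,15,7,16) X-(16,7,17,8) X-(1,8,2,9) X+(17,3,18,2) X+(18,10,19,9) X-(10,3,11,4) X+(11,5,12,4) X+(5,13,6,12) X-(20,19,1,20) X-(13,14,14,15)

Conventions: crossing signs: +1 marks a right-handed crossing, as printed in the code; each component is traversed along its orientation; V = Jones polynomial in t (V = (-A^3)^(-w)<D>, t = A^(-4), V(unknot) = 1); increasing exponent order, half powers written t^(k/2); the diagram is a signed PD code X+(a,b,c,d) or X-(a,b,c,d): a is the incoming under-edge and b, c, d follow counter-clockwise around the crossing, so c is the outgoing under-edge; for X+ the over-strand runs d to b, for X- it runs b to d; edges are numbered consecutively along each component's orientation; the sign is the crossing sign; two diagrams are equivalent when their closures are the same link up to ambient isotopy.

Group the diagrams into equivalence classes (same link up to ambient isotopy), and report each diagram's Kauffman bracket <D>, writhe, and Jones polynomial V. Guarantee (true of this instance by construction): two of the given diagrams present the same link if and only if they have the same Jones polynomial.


equivalence classes: {D1, D2, D3, D4, D5}
D1 (bracket A^-6; 10 crossings at w = -2): V = 1
D2 (bracket A^-6; 10 crossings at w = -2): V = 1
V(D3) = 1  [10 crossings, <D> = 1, w = 0]
V(D4) = 1  (w -2, c 12, <D> = A^-6)
D5 (bracket A^-6; 10 crossings at w = -2): V = 1
key observation: one V(t) for all 5 diagrams — one class (guaranteed)
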